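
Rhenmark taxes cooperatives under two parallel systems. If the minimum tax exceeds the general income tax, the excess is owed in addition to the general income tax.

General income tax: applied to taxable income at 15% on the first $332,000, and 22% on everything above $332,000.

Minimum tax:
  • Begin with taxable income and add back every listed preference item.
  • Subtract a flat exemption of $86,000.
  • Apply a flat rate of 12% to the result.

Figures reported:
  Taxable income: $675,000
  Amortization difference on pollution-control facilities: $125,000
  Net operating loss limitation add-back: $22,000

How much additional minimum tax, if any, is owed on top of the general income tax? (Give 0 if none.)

$0

General income tax:
  $332,000 × 15% = $49,800
  $343,000 × 22% = $75,460
  → $125,260

Minimum tax:
  Adjusted income: $675,000 + $125,000 + $22,000 = $822,000
  Less exemption $86,000 → base $736,000
  $736,000 × 12% = $88,320

$88,320 ≤ $125,260, so no add-on is due.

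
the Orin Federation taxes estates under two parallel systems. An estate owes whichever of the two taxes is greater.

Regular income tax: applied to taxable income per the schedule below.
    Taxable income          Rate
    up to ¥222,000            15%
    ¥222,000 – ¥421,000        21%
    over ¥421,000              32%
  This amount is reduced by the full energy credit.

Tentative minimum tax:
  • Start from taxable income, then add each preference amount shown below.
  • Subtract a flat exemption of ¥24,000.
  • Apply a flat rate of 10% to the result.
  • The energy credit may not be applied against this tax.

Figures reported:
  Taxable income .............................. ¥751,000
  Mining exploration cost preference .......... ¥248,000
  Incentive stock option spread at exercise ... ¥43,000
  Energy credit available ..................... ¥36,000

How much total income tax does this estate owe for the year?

¥144,690

Regular income tax:
  ¥222,000 × 15% = ¥33,300
  ¥199,000 × 21% = ¥41,790
  ¥330,000 × 32% = ¥105,600
  → ¥180,690
  Less energy credit ¥36,000 → ¥144,690

Tentative minimum tax:
  Adjusted income: ¥751,000 + ¥248,000 + ¥43,000 = ¥1,042,000
  Less exemption ¥24,000 → base ¥1,018,000
  ¥1,018,000 × 10% = ¥101,800

¥144,690 > ¥101,800, so the regular income tax governs.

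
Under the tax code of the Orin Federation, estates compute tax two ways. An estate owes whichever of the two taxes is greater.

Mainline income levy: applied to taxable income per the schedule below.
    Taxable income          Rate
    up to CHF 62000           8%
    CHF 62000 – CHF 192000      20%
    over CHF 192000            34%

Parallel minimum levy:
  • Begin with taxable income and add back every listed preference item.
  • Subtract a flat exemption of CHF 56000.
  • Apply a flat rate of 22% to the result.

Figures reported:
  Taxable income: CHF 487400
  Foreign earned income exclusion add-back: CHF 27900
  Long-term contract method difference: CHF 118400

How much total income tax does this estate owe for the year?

Mainline income levy:
  CHF 62000 × 8% = CHF 4960
  CHF 130000 × 20% = CHF 26000
  CHF 295400 × 34% = CHF 100436
  → CHF 131396

Parallel minimum levy:
  Adjusted income: CHF 487400 + CHF 27900 + CHF 118400 = CHF 633700
  Less exemption CHF 56000 → base CHF 577700
  CHF 577700 × 22% = CHF 127094

CHF 131396 > CHF 127094, so the mainline income levy governs.

CHF 131396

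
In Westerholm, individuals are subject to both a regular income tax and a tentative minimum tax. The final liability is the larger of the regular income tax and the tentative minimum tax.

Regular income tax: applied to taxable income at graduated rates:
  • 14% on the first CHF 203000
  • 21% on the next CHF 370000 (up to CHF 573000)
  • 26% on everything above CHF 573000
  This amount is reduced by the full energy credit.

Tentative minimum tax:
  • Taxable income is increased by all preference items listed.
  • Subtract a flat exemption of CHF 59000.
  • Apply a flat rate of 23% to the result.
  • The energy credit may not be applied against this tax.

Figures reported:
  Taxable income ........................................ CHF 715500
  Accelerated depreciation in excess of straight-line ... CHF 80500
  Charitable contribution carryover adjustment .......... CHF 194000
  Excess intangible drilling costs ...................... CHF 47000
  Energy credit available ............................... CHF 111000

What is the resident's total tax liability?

CHF 224940

Regular income tax:
  CHF 203000 × 14% = CHF 28420
  CHF 370000 × 21% = CHF 77700
  CHF 142500 × 26% = CHF 37050
  → CHF 143170
  Less energy credit CHF 111000 → CHF 32170

Tentative minimum tax:
  Adjusted income: CHF 715500 + CHF 80500 + CHF 194000 + CHF 47000 = CHF 1037000
  Less exemption CHF 59000 → base CHF 978000
  CHF 978000 × 23% = CHF 224940

CHF 224940 > CHF 32170, so the tentative minimum tax is the binding amount.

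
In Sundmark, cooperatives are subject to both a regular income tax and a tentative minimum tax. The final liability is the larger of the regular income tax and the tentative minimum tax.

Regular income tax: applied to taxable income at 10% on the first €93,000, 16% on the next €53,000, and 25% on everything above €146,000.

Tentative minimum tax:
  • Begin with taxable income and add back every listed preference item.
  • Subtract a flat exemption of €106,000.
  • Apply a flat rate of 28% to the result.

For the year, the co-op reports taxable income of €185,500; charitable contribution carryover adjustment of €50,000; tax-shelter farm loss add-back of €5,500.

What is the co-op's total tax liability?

Tentative minimum tax:
  Adjusted income: €185,500 + €50,000 + €5,500 = €241,000
  Less exemption €106,000 → base €135,000
  €135,000 × 28% = €37,800

Regular income tax:
  €93,000 × 10% = €9,300
  €53,000 × 16% = €8,480
  €39,500 × 25% = €9,875
  → €27,655

€37,800 > €27,655, so the tentative minimum tax is the binding amount.

€37,800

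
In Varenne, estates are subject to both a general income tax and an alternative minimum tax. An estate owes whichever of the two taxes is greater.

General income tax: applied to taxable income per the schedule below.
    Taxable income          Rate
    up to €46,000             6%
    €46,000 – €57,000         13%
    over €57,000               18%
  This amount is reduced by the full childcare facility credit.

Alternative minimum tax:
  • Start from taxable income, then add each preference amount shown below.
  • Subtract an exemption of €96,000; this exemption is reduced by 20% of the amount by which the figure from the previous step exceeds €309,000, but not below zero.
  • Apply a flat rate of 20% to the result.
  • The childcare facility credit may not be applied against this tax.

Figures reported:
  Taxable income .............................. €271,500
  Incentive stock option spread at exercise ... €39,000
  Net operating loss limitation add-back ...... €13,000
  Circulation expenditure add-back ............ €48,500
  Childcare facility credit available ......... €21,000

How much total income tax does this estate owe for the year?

€57,720

Alternative minimum tax:
  Adjusted income: €271,500 + €39,000 + €13,000 + €48,500 = €372,000
  Exemption: €96,000 − 20% × (€372,000 − €309,000) = €96,000 − €12,600 = €83,400
  Base: €372,000 − €83,400 = €288,600
  €288,600 × 20% = €57,720

General income tax:
  €46,000 × 6% = €2,760
  €11,000 × 13% = €1,430
  €214,500 × 18% = €38,610
  → €42,800
  Less childcare facility credit €21,000 → €21,800

€57,720 > €21,800, so the alternative minimum tax is the binding amount.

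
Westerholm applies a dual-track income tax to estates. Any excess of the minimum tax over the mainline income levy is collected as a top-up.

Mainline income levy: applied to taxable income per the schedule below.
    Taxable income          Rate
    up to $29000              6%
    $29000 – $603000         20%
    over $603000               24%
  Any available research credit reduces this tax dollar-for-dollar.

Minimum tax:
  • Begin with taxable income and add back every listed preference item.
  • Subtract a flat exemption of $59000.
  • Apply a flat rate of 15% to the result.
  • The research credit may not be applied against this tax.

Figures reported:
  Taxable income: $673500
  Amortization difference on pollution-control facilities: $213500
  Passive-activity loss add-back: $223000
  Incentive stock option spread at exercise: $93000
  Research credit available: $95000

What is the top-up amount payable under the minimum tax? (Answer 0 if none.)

Mainline income levy:
  $29000 × 6% = $1740
  $574000 × 20% = $114800
  $70500 × 24% = $16920
  → $133460
  Less research credit $95000 → $38460

Minimum tax:
  Adjusted income: $673500 + $213500 + $223000 + $93000 = $1203000
  Less exemption $59000 → base $1144000
  $1144000 × 15% = $171600

Excess of minimum tax over mainline income levy: $171600 − $38460 = $133140.

$133140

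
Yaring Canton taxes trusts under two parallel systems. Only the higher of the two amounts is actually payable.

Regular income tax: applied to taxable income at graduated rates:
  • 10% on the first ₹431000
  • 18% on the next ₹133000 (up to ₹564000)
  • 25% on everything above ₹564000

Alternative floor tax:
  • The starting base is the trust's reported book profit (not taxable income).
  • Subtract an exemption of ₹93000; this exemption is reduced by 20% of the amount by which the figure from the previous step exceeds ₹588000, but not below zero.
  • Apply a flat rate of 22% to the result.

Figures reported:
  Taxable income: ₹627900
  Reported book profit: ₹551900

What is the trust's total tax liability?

₹100958

Alternative floor tax:
  Base (reported book profit): ₹551900
  Exemption: ₹551900 ≤ ₹588000, so full ₹93000 applies
  Base: ₹551900 − ₹93000 = ₹458900
  ₹458900 × 22% = ₹100958

Regular income tax:
  ₹431000 × 10% = ₹43100
  ₹133000 × 18% = ₹23940
  ₹63900 × 25% = ₹15975
  → ₹83015

₹100958 > ₹83015, so the alternative floor tax is the binding amount.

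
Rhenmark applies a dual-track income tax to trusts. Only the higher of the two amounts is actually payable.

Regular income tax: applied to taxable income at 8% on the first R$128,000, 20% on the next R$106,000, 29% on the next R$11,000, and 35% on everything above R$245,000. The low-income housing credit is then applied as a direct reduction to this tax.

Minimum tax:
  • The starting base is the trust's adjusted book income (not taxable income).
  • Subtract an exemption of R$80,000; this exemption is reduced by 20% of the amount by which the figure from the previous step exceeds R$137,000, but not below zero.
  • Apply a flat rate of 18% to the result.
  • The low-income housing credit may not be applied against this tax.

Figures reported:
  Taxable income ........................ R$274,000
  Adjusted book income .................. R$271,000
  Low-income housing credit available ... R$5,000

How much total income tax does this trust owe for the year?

Regular income tax:
  R$128,000 × 8% = R$10,240
  R$106,000 × 20% = R$21,200
  R$11,000 × 29% = R$3,190
  R$29,000 × 35% = R$10,150
  → R$44,780
  Less low-income housing credit R$5,000 → R$39,780

Minimum tax:
  Base (adjusted book income): R$271,000
  Exemption: R$80,000 − 20% × (R$271,000 − R$137,000) = R$80,000 − R$26,800 = R$53,200
  Base: R$271,000 − R$53,200 = R$217,800
  R$217,800 × 18% = R$39,204

R$39,780 > R$39,204, so the regular income tax governs.

R$39,780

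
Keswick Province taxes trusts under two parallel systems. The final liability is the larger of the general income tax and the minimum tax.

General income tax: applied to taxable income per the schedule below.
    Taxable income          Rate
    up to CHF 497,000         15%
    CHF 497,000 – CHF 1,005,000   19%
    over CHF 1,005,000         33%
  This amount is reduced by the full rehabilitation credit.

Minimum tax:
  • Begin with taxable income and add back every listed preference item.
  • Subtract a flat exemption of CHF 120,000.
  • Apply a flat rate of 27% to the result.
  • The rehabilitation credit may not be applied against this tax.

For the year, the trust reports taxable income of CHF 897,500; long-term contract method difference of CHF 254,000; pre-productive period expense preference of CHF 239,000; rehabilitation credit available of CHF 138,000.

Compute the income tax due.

Minimum tax:
  Adjusted income: CHF 897,500 + CHF 254,000 + CHF 239,000 = CHF 1,390,500
  Less exemption CHF 120,000 → base CHF 1,270,500
  CHF 1,270,500 × 27% = CHF 343,035

General income tax:
  CHF 497,000 × 15% = CHF 74,550
  CHF 400,500 × 19% = CHF 76,095
  → CHF 150,645
  Less rehabilitation credit CHF 138,000 → CHF 12,645

CHF 343,035 > CHF 12,645, so the minimum tax is the binding amount.

CHF 343,035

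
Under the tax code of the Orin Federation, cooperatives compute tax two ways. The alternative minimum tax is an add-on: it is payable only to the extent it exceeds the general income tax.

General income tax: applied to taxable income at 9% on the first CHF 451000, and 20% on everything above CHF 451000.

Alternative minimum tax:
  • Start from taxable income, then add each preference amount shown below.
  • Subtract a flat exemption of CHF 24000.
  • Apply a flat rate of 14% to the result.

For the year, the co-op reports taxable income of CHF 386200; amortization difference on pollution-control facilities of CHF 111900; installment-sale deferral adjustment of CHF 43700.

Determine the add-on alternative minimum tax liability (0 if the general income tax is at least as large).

CHF 37734

Alternative minimum tax:
  Adjusted income: CHF 386200 + CHF 111900 + CHF 43700 = CHF 541800
  Less exemption CHF 24000 → base CHF 517800
  CHF 517800 × 14% = CHF 72492

General income tax:
  CHF 386200 × 9% = CHF 34758

Excess of alternative minimum tax over general income tax: CHF 72492 − CHF 34758 = CHF 37734.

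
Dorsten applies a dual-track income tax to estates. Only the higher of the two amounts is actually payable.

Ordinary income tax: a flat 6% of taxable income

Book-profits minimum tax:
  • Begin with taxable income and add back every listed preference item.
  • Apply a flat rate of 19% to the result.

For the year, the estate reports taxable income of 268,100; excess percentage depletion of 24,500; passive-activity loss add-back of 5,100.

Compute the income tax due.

Book-profits minimum tax:
  Adjusted income: 268,100 + 24,500 + 5,100 = 297,700
  297,700 × 19% = 56,563

Ordinary income tax:
  268,100 × 6% = 16,086

56,563 > 16,086, so the book-profits minimum tax is the binding amount.

56,563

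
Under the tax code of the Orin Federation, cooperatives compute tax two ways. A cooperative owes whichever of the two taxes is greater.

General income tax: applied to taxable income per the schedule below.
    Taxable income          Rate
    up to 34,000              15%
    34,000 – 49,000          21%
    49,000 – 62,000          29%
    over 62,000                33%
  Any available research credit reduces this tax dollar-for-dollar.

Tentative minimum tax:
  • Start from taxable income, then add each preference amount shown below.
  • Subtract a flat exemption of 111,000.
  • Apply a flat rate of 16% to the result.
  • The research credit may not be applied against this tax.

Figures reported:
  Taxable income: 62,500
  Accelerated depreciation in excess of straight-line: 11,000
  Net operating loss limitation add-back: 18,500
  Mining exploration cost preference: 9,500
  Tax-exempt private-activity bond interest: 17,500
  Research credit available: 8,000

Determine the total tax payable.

4,185

Tentative minimum tax:
  Adjusted income: 62,500 + 11,000 + 18,500 + 9,500 + 17,500 = 119,000
  Less exemption 111,000 → base 8,000
  8,000 × 16% = 1,280

General income tax:
  34,000 × 15% = 5,100
  15,000 × 21% = 3,150
  13,000 × 29% = 3,770
  500 × 33% = 165
  → 12,185
  Less research credit 8,000 → 4,185

4,185 > 1,280, so the general income tax governs.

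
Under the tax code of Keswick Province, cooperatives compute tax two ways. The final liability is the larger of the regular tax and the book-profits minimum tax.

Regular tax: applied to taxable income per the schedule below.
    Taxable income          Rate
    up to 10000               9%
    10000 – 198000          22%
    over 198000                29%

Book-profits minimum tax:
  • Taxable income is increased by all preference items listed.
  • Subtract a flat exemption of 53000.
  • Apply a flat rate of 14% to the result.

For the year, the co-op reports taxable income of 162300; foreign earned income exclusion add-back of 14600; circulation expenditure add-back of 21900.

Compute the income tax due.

34406

Regular tax:
  10000 × 9% = 900
  152300 × 22% = 33506
  → 34406

Book-profits minimum tax:
  Adjusted income: 162300 + 14600 + 21900 = 198800
  Less exemption 53000 → base 145800
  145800 × 14% = 20412

34406 > 20412, so the regular tax governs.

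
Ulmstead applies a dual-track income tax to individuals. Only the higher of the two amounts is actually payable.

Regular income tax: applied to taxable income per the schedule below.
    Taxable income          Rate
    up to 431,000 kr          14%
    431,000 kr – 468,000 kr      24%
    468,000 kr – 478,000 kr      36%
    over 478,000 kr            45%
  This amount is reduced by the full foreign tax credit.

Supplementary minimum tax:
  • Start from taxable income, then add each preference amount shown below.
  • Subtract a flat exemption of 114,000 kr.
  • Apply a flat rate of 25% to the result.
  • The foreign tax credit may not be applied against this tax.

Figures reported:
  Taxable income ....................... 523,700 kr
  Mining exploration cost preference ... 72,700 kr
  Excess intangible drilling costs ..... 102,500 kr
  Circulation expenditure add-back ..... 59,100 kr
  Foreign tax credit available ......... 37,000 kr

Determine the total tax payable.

161,000 kr

Regular income tax:
  431,000 kr × 14% = 60,340 kr
  37,000 kr × 24% = 8,880 kr
  10,000 kr × 36% = 3,600 kr
  45,700 kr × 45% = 20,565 kr
  → 93,385 kr
  Less foreign tax credit 37,000 kr → 56,385 kr

Supplementary minimum tax:
  Adjusted income: 523,700 kr + 72,700 kr + 102,500 kr + 59,100 kr = 758,000 kr
  Less exemption 114,000 kr → base 644,000 kr
  644,000 kr × 25% = 161,000 kr

161,000 kr > 56,385 kr, so the supplementary minimum tax is the binding amount.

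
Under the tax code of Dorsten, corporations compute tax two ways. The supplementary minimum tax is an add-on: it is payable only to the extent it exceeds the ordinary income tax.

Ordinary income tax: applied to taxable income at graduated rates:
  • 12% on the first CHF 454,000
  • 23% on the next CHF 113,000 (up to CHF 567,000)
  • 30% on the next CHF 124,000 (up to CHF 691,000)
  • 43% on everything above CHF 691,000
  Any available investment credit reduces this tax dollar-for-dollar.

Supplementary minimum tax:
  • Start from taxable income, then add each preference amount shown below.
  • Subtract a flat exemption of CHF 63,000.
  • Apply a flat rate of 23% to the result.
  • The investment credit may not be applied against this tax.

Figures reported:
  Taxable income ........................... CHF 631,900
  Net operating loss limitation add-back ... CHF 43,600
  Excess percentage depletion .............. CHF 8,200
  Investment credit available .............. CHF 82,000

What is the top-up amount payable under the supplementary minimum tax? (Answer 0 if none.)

CHF 124,821

Ordinary income tax:
  CHF 454,000 × 12% = CHF 54,480
  CHF 113,000 × 23% = CHF 25,990
  CHF 64,900 × 30% = CHF 19,470
  → CHF 99,940
  Less investment credit CHF 82,000 → CHF 17,940

Supplementary minimum tax:
  Adjusted income: CHF 631,900 + CHF 43,600 + CHF 8,200 = CHF 683,700
  Less exemption CHF 63,000 → base CHF 620,700
  CHF 620,700 × 23% = CHF 142,761

Excess of supplementary minimum tax over ordinary income tax: CHF 142,761 − CHF 17,940 = CHF 124,821.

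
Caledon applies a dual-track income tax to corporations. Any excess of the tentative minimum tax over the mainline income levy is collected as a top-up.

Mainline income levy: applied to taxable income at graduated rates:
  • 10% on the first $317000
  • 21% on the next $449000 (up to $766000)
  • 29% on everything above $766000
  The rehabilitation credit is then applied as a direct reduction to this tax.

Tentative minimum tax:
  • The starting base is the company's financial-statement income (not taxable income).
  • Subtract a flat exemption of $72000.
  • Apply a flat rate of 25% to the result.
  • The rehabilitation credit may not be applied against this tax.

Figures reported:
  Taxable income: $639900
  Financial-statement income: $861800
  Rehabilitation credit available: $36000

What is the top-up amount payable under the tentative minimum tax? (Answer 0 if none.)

$133941

Tentative minimum tax:
  Base (financial-statement income): $861800
  Less exemption $72000 → base $789800
  $789800 × 25% = $197450

Mainline income levy:
  $317000 × 10% = $31700
  $322900 × 21% = $67809
  → $99509
  Less rehabilitation credit $36000 → $63509

Excess of tentative minimum tax over mainline income levy: $197450 − $63509 = $133941.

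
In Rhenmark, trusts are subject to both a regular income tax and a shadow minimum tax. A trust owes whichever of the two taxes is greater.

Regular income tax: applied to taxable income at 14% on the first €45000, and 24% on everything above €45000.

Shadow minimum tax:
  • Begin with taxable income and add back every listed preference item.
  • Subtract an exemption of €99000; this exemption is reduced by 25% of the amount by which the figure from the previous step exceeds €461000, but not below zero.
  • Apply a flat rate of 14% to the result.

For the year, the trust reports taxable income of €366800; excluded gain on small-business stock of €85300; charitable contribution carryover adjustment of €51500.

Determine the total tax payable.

Shadow minimum tax:
  Adjusted income: €366800 + €85300 + €51500 = €503600
  Exemption: €99000 − 25% × (€503600 − €461000) = €99000 − €10650 = €88350
  Base: €503600 − €88350 = €415250
  €415250 × 14% = €58135

Regular income tax:
  €45000 × 14% = €6300
  €321800 × 24% = €77232
  → €83532

€83532 > €58135, so the regular income tax governs.

€83532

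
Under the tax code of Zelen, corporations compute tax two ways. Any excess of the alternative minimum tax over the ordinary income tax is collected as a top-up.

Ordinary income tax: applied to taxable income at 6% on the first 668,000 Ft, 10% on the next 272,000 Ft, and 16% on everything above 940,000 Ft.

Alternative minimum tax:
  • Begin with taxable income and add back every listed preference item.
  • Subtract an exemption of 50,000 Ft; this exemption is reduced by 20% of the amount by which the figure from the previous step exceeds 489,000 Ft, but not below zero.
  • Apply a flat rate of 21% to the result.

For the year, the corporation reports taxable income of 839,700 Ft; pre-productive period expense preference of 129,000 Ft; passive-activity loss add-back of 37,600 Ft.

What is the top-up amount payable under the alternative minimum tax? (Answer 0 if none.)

Ordinary income tax:
  668,000 Ft × 6% = 40,080 Ft
  171,700 Ft × 10% = 17,170 Ft
  → 57,250 Ft

Alternative minimum tax:
  Adjusted income: 839,700 Ft + 129,000 Ft + 37,600 Ft = 1,006,300 Ft
  Exemption: 20% × (1,006,300 Ft − 489,000 Ft) = 103,460 Ft ≥ 50,000 Ft, so the exemption is fully phased out
  Base: 1,006,300 Ft − 0 Ft = 1,006,300 Ft
  1,006,300 Ft × 21% = 211,323 Ft

Excess of alternative minimum tax over ordinary income tax: 211,323 Ft − 57,250 Ft = 154,073 Ft.

154,073 Ft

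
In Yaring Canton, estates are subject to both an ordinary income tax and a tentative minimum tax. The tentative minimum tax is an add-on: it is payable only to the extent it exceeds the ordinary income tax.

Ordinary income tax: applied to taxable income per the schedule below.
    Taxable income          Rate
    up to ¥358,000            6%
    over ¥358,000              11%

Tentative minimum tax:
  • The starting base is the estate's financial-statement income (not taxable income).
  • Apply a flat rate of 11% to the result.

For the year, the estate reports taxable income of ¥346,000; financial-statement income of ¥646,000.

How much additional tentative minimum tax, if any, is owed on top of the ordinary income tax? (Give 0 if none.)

Tentative minimum tax:
  Base (financial-statement income): ¥646,000
  ¥646,000 × 11% = ¥71,060

Ordinary income tax:
  ¥346,000 × 6% = ¥20,760

Excess of tentative minimum tax over ordinary income tax: ¥71,060 − ¥20,760 = ¥50,300.

¥50,300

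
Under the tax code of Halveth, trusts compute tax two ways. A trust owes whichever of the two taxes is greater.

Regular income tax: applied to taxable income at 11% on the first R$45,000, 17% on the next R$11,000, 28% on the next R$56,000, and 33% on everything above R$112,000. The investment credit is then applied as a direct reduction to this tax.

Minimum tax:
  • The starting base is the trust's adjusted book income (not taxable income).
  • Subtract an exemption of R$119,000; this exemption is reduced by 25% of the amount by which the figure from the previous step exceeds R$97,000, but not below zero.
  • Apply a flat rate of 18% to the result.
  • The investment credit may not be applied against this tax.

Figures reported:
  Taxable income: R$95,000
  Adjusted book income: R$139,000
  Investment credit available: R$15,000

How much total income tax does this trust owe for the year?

R$5,490

Regular income tax:
  R$45,000 × 11% = R$4,950
  R$11,000 × 17% = R$1,870
  R$39,000 × 28% = R$10,920
  → R$17,740
  Less investment credit R$15,000 → R$2,740

Minimum tax:
  Base (adjusted book income): R$139,000
  Exemption: R$119,000 − 25% × (R$139,000 − R$97,000) = R$119,000 − R$10,500 = R$108,500
  Base: R$139,000 − R$108,500 = R$30,500
  R$30,500 × 18% = R$5,490

R$5,490 > R$2,740, so the minimum tax is the binding amount.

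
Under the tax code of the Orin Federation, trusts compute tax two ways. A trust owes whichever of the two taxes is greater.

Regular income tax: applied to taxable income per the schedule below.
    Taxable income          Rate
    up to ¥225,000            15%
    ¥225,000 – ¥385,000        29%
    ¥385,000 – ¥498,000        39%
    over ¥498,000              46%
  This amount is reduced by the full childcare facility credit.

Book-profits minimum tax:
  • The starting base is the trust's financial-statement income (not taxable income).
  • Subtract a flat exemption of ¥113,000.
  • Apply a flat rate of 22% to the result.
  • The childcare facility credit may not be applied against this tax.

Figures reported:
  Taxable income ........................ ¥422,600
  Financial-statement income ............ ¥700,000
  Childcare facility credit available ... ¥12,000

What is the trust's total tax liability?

¥129,140

Regular income tax:
  ¥225,000 × 15% = ¥33,750
  ¥160,000 × 29% = ¥46,400
  ¥37,600 × 39% = ¥14,664
  → ¥94,814
  Less childcare facility credit ¥12,000 → ¥82,814

Book-profits minimum tax:
  Base (financial-statement income): ¥700,000
  Less exemption ¥113,000 → base ¥587,000
  ¥587,000 × 22% = ¥129,140

¥129,140 > ¥82,814, so the book-profits minimum tax is the binding amount.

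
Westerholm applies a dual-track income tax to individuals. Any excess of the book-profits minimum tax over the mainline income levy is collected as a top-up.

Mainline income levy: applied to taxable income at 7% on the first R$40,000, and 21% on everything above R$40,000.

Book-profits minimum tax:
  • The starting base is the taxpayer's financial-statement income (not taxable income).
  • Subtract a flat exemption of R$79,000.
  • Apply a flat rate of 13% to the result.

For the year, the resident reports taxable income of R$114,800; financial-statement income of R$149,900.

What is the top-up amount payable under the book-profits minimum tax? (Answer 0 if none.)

Book-profits minimum tax:
  Base (financial-statement income): R$149,900
  Less exemption R$79,000 → base R$70,900
  R$70,900 × 13% = R$9,217

Mainline income levy:
  R$40,000 × 7% = R$2,800
  R$74,800 × 21% = R$15,708
  → R$18,508

R$9,217 ≤ R$18,508, so no add-on is due.

R$0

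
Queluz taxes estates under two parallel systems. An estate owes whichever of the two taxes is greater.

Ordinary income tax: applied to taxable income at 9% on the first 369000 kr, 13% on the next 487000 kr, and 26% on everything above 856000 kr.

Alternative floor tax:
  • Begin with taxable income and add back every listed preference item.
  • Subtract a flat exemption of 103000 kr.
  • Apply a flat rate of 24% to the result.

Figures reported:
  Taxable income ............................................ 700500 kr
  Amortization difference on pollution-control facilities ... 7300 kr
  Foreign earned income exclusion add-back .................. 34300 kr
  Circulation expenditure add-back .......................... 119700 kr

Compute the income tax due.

182112 kr

Alternative floor tax:
  Adjusted income: 700500 kr + 7300 kr + 34300 kr + 119700 kr = 861800 kr
  Less exemption 103000 kr → base 758800 kr
  758800 kr × 24% = 182112 kr

Ordinary income tax:
  369000 kr × 9% = 33210 kr
  331500 kr × 13% = 43095 kr
  → 76305 kr

182112 kr > 76305 kr, so the alternative floor tax is the binding amount.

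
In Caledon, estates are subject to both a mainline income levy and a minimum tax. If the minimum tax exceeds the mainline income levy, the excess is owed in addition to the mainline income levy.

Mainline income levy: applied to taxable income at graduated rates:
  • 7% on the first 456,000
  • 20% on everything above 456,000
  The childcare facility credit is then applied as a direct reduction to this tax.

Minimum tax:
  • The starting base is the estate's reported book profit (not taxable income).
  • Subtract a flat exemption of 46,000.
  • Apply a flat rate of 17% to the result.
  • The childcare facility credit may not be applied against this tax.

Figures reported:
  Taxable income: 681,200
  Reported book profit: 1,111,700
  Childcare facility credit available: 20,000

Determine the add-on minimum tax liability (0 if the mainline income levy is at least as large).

124,209

Minimum tax:
  Base (reported book profit): 1,111,700
  Less exemption 46,000 → base 1,065,700
  1,065,700 × 17% = 181,169

Mainline income levy:
  456,000 × 7% = 31,920
  225,200 × 20% = 45,040
  → 76,960
  Less childcare facility credit 20,000 → 56,960

Excess of minimum tax over mainline income levy: 181,169 − 56,960 = 124,209.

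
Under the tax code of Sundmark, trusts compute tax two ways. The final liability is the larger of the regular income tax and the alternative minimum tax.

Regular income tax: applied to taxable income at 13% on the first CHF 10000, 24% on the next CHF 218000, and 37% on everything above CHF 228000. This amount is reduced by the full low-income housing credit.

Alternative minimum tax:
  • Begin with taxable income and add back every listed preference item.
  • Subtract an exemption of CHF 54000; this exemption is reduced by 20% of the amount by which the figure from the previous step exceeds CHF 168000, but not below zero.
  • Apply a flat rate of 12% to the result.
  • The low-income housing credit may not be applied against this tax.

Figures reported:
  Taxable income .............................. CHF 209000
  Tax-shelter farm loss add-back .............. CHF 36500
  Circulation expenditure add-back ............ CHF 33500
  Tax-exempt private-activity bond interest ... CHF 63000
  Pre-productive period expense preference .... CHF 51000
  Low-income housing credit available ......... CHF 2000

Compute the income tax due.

CHF 47060

Alternative minimum tax:
  Adjusted income: CHF 209000 + CHF 36500 + CHF 33500 + CHF 63000 + CHF 51000 = CHF 393000
  Exemption: CHF 54000 − 20% × (CHF 393000 − CHF 168000) = CHF 54000 − CHF 45000 = CHF 9000
  Base: CHF 393000 − CHF 9000 = CHF 384000
  CHF 384000 × 12% = CHF 46080

Regular income tax:
  CHF 10000 × 13% = CHF 1300
  CHF 199000 × 24% = CHF 47760
  → CHF 49060
  Less low-income housing credit CHF 2000 → CHF 47060

CHF 47060 > CHF 46080, so the regular income tax governs.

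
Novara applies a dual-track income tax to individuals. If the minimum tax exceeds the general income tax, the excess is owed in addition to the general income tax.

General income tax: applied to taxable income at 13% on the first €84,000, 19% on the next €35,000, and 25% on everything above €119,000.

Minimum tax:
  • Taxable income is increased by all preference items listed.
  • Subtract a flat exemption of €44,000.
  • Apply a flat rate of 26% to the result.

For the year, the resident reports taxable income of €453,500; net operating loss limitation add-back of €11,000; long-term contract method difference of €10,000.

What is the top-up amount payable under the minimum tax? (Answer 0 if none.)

€10,735

Minimum tax:
  Adjusted income: €453,500 + €11,000 + €10,000 = €474,500
  Less exemption €44,000 → base €430,500
  €430,500 × 26% = €111,930

General income tax:
  €84,000 × 13% = €10,920
  €35,000 × 19% = €6,650
  €334,500 × 25% = €83,625
  → €101,195

Excess of minimum tax over general income tax: €111,930 − €101,195 = €10,735.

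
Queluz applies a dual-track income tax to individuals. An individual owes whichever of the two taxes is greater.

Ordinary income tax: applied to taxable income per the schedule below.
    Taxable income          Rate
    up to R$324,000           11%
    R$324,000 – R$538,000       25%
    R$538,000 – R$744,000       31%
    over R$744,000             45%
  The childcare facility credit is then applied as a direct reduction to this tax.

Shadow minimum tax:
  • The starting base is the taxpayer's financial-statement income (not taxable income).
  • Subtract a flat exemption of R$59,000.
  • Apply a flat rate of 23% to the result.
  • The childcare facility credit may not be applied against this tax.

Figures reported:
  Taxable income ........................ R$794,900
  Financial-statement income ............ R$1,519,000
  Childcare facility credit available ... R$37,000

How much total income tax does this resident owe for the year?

Shadow minimum tax:
  Base (financial-statement income): R$1,519,000
  Less exemption R$59,000 → base R$1,460,000
  R$1,460,000 × 23% = R$335,800

Ordinary income tax:
  R$324,000 × 11% = R$35,640
  R$214,000 × 25% = R$53,500
  R$206,000 × 31% = R$63,860
  R$50,900 × 45% = R$22,905
  → R$175,905
  Less childcare facility credit R$37,000 → R$138,905

R$335,800 > R$138,905, so the shadow minimum tax is the binding amount.

R$335,800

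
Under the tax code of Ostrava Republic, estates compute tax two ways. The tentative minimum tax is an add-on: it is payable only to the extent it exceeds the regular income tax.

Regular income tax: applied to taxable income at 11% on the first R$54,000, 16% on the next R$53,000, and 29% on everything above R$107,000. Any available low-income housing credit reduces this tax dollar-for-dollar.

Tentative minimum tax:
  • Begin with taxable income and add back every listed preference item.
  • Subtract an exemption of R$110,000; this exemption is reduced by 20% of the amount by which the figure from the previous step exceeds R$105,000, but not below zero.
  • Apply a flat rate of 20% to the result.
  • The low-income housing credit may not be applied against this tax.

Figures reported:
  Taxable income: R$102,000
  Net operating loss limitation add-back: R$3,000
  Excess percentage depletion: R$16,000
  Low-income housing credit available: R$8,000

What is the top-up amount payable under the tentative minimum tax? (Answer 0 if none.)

Tentative minimum tax:
  Adjusted income: R$102,000 + R$3,000 + R$16,000 = R$121,000
  Exemption: R$110,000 − 20% × (R$121,000 − R$105,000) = R$110,000 − R$3,200 = R$106,800
  Base: R$121,000 − R$106,800 = R$14,200
  R$14,200 × 20% = R$2,840

Regular income tax:
  R$54,000 × 11% = R$5,940
  R$48,000 × 16% = R$7,680
  → R$13,620
  Less low-income housing credit R$8,000 → R$5,620

R$2,840 ≤ R$5,620, so no add-on is due.

R$0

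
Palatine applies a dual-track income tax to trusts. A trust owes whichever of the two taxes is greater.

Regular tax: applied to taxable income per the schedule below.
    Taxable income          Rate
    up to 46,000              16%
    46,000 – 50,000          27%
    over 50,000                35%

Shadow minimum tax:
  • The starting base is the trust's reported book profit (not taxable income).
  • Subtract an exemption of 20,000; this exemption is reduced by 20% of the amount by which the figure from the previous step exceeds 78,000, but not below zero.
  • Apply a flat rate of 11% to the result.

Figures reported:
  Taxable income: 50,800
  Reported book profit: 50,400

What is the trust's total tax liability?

8,720

Shadow minimum tax:
  Base (reported book profit): 50,400
  Exemption: 50,400 ≤ 78,000, so full 20,000 applies
  Base: 50,400 − 20,000 = 30,400
  30,400 × 11% = 3,344

Regular tax:
  46,000 × 16% = 7,360
  4,000 × 27% = 1,080
  800 × 35% = 280
  → 8,720

8,720 > 3,344, so the regular tax governs.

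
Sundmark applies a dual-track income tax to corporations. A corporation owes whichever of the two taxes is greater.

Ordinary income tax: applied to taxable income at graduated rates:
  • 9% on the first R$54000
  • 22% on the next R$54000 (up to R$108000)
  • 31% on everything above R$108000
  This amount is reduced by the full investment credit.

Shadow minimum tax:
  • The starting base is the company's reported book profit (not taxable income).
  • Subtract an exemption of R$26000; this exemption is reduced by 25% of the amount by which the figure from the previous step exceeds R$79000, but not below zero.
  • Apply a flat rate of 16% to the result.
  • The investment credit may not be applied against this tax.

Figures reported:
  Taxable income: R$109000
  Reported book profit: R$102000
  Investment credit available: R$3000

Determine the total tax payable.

R$14050

Shadow minimum tax:
  Base (reported book profit): R$102000
  Exemption: R$26000 − 25% × (R$102000 − R$79000) = R$26000 − R$5750 = R$20250
  Base: R$102000 − R$20250 = R$81750
  R$81750 × 16% = R$13080

Ordinary income tax:
  R$54000 × 9% = R$4860
  R$54000 × 22% = R$11880
  R$1000 × 31% = R$310
  → R$17050
  Less investment credit R$3000 → R$14050

R$14050 > R$13080, so the ordinary income tax governs.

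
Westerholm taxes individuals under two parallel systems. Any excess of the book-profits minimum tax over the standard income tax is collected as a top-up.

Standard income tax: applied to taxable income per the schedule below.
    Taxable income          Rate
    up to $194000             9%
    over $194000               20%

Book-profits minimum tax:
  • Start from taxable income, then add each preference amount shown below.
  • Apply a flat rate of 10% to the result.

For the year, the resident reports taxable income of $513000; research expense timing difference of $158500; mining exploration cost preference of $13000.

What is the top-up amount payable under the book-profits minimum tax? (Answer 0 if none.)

Book-profits minimum tax:
  Adjusted income: $513000 + $158500 + $13000 = $684500
  $684500 × 10% = $68450

Standard income tax:
  $194000 × 9% = $17460
  $319000 × 20% = $63800
  → $81260

$68450 ≤ $81260, so no add-on is due.

$0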